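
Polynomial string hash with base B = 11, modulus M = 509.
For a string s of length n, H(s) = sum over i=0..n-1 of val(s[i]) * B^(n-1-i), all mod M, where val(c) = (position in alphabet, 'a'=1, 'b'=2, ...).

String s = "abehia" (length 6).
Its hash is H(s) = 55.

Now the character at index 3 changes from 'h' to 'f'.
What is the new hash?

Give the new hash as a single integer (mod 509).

Answer: 322

Derivation:
val('h') = 8, val('f') = 6
Position k = 3, exponent = n-1-k = 2
B^2 mod M = 11^2 mod 509 = 121
Delta = (6 - 8) * 121 mod 509 = 267
New hash = (55 + 267) mod 509 = 322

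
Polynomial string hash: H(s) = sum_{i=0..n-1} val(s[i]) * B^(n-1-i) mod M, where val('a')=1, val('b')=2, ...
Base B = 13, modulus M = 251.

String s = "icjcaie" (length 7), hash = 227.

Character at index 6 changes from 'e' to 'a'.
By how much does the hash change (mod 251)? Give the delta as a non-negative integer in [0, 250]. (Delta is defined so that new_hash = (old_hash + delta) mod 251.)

Answer: 247

Derivation:
Delta formula: (val(new) - val(old)) * B^(n-1-k) mod M
  val('a') - val('e') = 1 - 5 = -4
  B^(n-1-k) = 13^0 mod 251 = 1
  Delta = -4 * 1 mod 251 = 247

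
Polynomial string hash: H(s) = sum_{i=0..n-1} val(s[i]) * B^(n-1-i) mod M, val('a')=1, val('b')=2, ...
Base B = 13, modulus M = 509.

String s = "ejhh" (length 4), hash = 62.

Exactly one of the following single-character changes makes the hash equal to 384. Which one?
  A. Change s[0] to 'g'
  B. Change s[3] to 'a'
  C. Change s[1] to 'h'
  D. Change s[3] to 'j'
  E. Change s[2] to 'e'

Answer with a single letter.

Option A: s[0]='e'->'g', delta=(7-5)*13^3 mod 509 = 322, hash=62+322 mod 509 = 384 <-- target
Option B: s[3]='h'->'a', delta=(1-8)*13^0 mod 509 = 502, hash=62+502 mod 509 = 55
Option C: s[1]='j'->'h', delta=(8-10)*13^2 mod 509 = 171, hash=62+171 mod 509 = 233
Option D: s[3]='h'->'j', delta=(10-8)*13^0 mod 509 = 2, hash=62+2 mod 509 = 64
Option E: s[2]='h'->'e', delta=(5-8)*13^1 mod 509 = 470, hash=62+470 mod 509 = 23

Answer: A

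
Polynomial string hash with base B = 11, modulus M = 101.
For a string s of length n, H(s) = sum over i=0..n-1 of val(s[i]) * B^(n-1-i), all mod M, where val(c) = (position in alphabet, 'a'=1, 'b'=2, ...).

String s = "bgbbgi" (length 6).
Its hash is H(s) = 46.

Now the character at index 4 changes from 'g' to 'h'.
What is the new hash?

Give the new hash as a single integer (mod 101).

Answer: 57

Derivation:
val('g') = 7, val('h') = 8
Position k = 4, exponent = n-1-k = 1
B^1 mod M = 11^1 mod 101 = 11
Delta = (8 - 7) * 11 mod 101 = 11
New hash = (46 + 11) mod 101 = 57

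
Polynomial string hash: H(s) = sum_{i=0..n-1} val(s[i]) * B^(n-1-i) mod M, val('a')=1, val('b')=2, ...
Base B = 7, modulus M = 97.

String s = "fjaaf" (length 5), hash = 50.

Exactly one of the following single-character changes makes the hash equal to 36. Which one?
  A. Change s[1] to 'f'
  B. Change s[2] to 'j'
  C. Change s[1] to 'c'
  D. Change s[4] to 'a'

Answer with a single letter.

Answer: A

Derivation:
Option A: s[1]='j'->'f', delta=(6-10)*7^3 mod 97 = 83, hash=50+83 mod 97 = 36 <-- target
Option B: s[2]='a'->'j', delta=(10-1)*7^2 mod 97 = 53, hash=50+53 mod 97 = 6
Option C: s[1]='j'->'c', delta=(3-10)*7^3 mod 97 = 24, hash=50+24 mod 97 = 74
Option D: s[4]='f'->'a', delta=(1-6)*7^0 mod 97 = 92, hash=50+92 mod 97 = 45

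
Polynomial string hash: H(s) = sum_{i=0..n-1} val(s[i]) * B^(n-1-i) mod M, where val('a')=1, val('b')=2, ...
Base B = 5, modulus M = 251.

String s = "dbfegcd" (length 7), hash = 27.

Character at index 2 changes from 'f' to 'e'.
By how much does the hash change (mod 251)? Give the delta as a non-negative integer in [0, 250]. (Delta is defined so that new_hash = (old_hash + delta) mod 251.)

Answer: 128

Derivation:
Delta formula: (val(new) - val(old)) * B^(n-1-k) mod M
  val('e') - val('f') = 5 - 6 = -1
  B^(n-1-k) = 5^4 mod 251 = 123
  Delta = -1 * 123 mod 251 = 128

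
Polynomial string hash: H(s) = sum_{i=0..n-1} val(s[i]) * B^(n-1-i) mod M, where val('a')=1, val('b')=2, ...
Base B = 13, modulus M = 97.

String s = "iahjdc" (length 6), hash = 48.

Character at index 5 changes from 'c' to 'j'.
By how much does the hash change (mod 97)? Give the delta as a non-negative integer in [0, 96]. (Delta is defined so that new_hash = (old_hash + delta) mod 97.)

Delta formula: (val(new) - val(old)) * B^(n-1-k) mod M
  val('j') - val('c') = 10 - 3 = 7
  B^(n-1-k) = 13^0 mod 97 = 1
  Delta = 7 * 1 mod 97 = 7

Answer: 7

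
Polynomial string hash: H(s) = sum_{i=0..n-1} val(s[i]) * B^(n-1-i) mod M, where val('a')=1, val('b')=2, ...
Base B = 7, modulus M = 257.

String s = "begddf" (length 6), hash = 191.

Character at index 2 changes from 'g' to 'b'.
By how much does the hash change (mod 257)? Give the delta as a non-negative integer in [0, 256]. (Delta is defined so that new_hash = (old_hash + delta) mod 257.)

Delta formula: (val(new) - val(old)) * B^(n-1-k) mod M
  val('b') - val('g') = 2 - 7 = -5
  B^(n-1-k) = 7^3 mod 257 = 86
  Delta = -5 * 86 mod 257 = 84

Answer: 84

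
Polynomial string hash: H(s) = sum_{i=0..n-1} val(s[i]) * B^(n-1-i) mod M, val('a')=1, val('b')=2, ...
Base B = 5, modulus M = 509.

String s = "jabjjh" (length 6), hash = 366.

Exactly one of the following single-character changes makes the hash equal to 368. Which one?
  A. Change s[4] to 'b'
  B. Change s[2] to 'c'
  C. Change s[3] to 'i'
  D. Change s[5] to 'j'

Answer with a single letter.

Answer: D

Derivation:
Option A: s[4]='j'->'b', delta=(2-10)*5^1 mod 509 = 469, hash=366+469 mod 509 = 326
Option B: s[2]='b'->'c', delta=(3-2)*5^3 mod 509 = 125, hash=366+125 mod 509 = 491
Option C: s[3]='j'->'i', delta=(9-10)*5^2 mod 509 = 484, hash=366+484 mod 509 = 341
Option D: s[5]='h'->'j', delta=(10-8)*5^0 mod 509 = 2, hash=366+2 mod 509 = 368 <-- target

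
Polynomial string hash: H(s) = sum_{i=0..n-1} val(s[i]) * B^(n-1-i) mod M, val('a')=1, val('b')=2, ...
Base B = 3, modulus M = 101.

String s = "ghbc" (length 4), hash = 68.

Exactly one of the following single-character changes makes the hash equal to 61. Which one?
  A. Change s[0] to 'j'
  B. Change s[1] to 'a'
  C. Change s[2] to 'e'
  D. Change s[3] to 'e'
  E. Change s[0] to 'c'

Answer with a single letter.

Option A: s[0]='g'->'j', delta=(10-7)*3^3 mod 101 = 81, hash=68+81 mod 101 = 48
Option B: s[1]='h'->'a', delta=(1-8)*3^2 mod 101 = 38, hash=68+38 mod 101 = 5
Option C: s[2]='b'->'e', delta=(5-2)*3^1 mod 101 = 9, hash=68+9 mod 101 = 77
Option D: s[3]='c'->'e', delta=(5-3)*3^0 mod 101 = 2, hash=68+2 mod 101 = 70
Option E: s[0]='g'->'c', delta=(3-7)*3^3 mod 101 = 94, hash=68+94 mod 101 = 61 <-- target

Answer: E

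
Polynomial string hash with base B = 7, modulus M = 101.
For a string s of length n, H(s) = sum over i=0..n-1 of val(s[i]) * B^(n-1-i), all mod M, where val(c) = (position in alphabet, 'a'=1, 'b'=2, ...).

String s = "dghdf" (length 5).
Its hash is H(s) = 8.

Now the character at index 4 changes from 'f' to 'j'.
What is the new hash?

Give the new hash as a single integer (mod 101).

Answer: 12

Derivation:
val('f') = 6, val('j') = 10
Position k = 4, exponent = n-1-k = 0
B^0 mod M = 7^0 mod 101 = 1
Delta = (10 - 6) * 1 mod 101 = 4
New hash = (8 + 4) mod 101 = 12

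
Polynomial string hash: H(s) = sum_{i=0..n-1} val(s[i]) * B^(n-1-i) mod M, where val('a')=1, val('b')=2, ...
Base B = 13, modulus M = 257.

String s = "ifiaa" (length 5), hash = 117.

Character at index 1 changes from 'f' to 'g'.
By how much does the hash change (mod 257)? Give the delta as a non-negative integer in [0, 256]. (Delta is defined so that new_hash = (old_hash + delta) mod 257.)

Answer: 141

Derivation:
Delta formula: (val(new) - val(old)) * B^(n-1-k) mod M
  val('g') - val('f') = 7 - 6 = 1
  B^(n-1-k) = 13^3 mod 257 = 141
  Delta = 1 * 141 mod 257 = 141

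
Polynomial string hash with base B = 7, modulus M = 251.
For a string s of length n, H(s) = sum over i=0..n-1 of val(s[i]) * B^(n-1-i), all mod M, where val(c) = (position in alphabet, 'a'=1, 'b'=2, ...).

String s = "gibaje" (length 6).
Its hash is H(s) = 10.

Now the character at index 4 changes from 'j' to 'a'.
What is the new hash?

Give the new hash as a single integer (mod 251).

Answer: 198

Derivation:
val('j') = 10, val('a') = 1
Position k = 4, exponent = n-1-k = 1
B^1 mod M = 7^1 mod 251 = 7
Delta = (1 - 10) * 7 mod 251 = 188
New hash = (10 + 188) mod 251 = 198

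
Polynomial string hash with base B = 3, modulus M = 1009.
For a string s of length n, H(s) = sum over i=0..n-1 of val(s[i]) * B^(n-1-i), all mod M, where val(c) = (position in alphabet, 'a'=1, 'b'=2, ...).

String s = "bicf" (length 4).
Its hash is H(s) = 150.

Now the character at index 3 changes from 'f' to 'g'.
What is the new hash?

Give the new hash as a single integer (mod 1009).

val('f') = 6, val('g') = 7
Position k = 3, exponent = n-1-k = 0
B^0 mod M = 3^0 mod 1009 = 1
Delta = (7 - 6) * 1 mod 1009 = 1
New hash = (150 + 1) mod 1009 = 151

Answer: 151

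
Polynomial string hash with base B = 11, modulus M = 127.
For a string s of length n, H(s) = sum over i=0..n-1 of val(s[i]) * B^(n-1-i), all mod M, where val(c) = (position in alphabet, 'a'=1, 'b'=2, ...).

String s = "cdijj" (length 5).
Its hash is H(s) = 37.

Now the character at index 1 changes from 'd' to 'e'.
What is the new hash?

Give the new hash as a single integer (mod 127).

val('d') = 4, val('e') = 5
Position k = 1, exponent = n-1-k = 3
B^3 mod M = 11^3 mod 127 = 61
Delta = (5 - 4) * 61 mod 127 = 61
New hash = (37 + 61) mod 127 = 98

Answer: 98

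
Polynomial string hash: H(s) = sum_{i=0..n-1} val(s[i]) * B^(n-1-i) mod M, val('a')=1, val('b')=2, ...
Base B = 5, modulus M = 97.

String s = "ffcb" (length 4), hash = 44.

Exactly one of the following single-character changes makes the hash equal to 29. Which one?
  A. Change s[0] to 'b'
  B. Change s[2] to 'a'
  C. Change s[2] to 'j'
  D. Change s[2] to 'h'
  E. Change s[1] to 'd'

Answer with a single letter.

Option A: s[0]='f'->'b', delta=(2-6)*5^3 mod 97 = 82, hash=44+82 mod 97 = 29 <-- target
Option B: s[2]='c'->'a', delta=(1-3)*5^1 mod 97 = 87, hash=44+87 mod 97 = 34
Option C: s[2]='c'->'j', delta=(10-3)*5^1 mod 97 = 35, hash=44+35 mod 97 = 79
Option D: s[2]='c'->'h', delta=(8-3)*5^1 mod 97 = 25, hash=44+25 mod 97 = 69
Option E: s[1]='f'->'d', delta=(4-6)*5^2 mod 97 = 47, hash=44+47 mod 97 = 91

Answer: A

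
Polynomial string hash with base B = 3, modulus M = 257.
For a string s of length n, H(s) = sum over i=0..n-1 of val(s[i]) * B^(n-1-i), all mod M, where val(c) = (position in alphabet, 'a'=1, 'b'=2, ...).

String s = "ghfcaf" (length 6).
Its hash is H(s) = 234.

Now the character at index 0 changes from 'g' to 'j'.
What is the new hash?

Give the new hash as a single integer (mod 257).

val('g') = 7, val('j') = 10
Position k = 0, exponent = n-1-k = 5
B^5 mod M = 3^5 mod 257 = 243
Delta = (10 - 7) * 243 mod 257 = 215
New hash = (234 + 215) mod 257 = 192

Answer: 192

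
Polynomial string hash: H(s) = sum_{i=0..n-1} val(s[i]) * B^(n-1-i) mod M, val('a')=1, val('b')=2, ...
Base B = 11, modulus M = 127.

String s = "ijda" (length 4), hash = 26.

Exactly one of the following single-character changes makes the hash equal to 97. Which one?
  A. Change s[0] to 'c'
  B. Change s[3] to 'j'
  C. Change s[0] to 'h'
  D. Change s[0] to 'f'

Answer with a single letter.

Answer: D

Derivation:
Option A: s[0]='i'->'c', delta=(3-9)*11^3 mod 127 = 15, hash=26+15 mod 127 = 41
Option B: s[3]='a'->'j', delta=(10-1)*11^0 mod 127 = 9, hash=26+9 mod 127 = 35
Option C: s[0]='i'->'h', delta=(8-9)*11^3 mod 127 = 66, hash=26+66 mod 127 = 92
Option D: s[0]='i'->'f', delta=(6-9)*11^3 mod 127 = 71, hash=26+71 mod 127 = 97 <-- target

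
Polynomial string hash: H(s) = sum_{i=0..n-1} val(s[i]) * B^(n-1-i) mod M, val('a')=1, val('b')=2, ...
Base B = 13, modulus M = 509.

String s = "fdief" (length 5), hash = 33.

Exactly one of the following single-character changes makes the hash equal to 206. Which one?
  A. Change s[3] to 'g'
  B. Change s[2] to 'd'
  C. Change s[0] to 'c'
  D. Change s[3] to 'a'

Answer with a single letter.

Option A: s[3]='e'->'g', delta=(7-5)*13^1 mod 509 = 26, hash=33+26 mod 509 = 59
Option B: s[2]='i'->'d', delta=(4-9)*13^2 mod 509 = 173, hash=33+173 mod 509 = 206 <-- target
Option C: s[0]='f'->'c', delta=(3-6)*13^4 mod 509 = 338, hash=33+338 mod 509 = 371
Option D: s[3]='e'->'a', delta=(1-5)*13^1 mod 509 = 457, hash=33+457 mod 509 = 490

Answer: B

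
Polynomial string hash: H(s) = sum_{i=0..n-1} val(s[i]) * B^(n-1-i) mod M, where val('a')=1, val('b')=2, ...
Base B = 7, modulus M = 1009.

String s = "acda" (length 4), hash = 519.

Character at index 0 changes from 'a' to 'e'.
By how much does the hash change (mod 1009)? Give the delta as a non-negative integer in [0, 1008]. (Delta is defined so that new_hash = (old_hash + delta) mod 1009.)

Delta formula: (val(new) - val(old)) * B^(n-1-k) mod M
  val('e') - val('a') = 5 - 1 = 4
  B^(n-1-k) = 7^3 mod 1009 = 343
  Delta = 4 * 343 mod 1009 = 363

Answer: 363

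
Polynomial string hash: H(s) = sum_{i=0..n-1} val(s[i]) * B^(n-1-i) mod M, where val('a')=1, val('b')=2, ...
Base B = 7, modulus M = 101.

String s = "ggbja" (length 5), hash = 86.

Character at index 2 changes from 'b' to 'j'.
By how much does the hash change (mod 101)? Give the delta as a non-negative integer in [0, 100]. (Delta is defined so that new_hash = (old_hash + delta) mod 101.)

Answer: 89

Derivation:
Delta formula: (val(new) - val(old)) * B^(n-1-k) mod M
  val('j') - val('b') = 10 - 2 = 8
  B^(n-1-k) = 7^2 mod 101 = 49
  Delta = 8 * 49 mod 101 = 89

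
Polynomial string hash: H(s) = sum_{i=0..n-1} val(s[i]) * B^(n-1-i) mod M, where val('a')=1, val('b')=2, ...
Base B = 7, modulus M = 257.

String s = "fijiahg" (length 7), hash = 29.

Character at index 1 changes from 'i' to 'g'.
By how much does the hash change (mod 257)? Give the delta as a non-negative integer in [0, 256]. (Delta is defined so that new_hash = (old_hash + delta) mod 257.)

Delta formula: (val(new) - val(old)) * B^(n-1-k) mod M
  val('g') - val('i') = 7 - 9 = -2
  B^(n-1-k) = 7^5 mod 257 = 102
  Delta = -2 * 102 mod 257 = 53

Answer: 53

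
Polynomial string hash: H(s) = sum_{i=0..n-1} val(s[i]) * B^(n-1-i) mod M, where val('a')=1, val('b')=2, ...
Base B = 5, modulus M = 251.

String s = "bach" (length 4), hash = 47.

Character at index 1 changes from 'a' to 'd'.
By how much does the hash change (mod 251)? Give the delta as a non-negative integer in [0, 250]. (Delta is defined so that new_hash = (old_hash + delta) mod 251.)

Answer: 75

Derivation:
Delta formula: (val(new) - val(old)) * B^(n-1-k) mod M
  val('d') - val('a') = 4 - 1 = 3
  B^(n-1-k) = 5^2 mod 251 = 25
  Delta = 3 * 25 mod 251 = 75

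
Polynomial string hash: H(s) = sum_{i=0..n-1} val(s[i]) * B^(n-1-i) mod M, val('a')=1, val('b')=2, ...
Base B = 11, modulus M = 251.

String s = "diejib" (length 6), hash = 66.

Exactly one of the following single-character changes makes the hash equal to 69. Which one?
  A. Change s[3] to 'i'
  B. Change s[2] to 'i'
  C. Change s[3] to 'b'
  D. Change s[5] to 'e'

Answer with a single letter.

Answer: D

Derivation:
Option A: s[3]='j'->'i', delta=(9-10)*11^2 mod 251 = 130, hash=66+130 mod 251 = 196
Option B: s[2]='e'->'i', delta=(9-5)*11^3 mod 251 = 53, hash=66+53 mod 251 = 119
Option C: s[3]='j'->'b', delta=(2-10)*11^2 mod 251 = 36, hash=66+36 mod 251 = 102
Option D: s[5]='b'->'e', delta=(5-2)*11^0 mod 251 = 3, hash=66+3 mod 251 = 69 <-- target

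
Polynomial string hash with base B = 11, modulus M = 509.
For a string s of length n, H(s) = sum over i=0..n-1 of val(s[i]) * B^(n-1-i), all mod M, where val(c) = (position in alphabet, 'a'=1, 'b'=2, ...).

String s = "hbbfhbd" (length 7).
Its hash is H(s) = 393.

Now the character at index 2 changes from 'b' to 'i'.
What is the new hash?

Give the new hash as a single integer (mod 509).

val('b') = 2, val('i') = 9
Position k = 2, exponent = n-1-k = 4
B^4 mod M = 11^4 mod 509 = 389
Delta = (9 - 2) * 389 mod 509 = 178
New hash = (393 + 178) mod 509 = 62

Answer: 62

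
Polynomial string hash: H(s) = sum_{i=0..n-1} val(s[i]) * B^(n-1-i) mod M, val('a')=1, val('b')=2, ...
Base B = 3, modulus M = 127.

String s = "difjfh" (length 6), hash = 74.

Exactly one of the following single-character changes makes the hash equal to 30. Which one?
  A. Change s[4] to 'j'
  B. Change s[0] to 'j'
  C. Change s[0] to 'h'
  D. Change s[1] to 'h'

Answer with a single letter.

Answer: C

Derivation:
Option A: s[4]='f'->'j', delta=(10-6)*3^1 mod 127 = 12, hash=74+12 mod 127 = 86
Option B: s[0]='d'->'j', delta=(10-4)*3^5 mod 127 = 61, hash=74+61 mod 127 = 8
Option C: s[0]='d'->'h', delta=(8-4)*3^5 mod 127 = 83, hash=74+83 mod 127 = 30 <-- target
Option D: s[1]='i'->'h', delta=(8-9)*3^4 mod 127 = 46, hash=74+46 mod 127 = 120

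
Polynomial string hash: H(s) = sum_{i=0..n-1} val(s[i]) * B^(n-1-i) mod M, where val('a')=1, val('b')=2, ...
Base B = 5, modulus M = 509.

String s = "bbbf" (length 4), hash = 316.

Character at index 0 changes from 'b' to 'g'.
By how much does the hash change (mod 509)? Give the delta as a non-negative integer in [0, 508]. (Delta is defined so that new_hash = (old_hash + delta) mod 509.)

Answer: 116

Derivation:
Delta formula: (val(new) - val(old)) * B^(n-1-k) mod M
  val('g') - val('b') = 7 - 2 = 5
  B^(n-1-k) = 5^3 mod 509 = 125
  Delta = 5 * 125 mod 509 = 116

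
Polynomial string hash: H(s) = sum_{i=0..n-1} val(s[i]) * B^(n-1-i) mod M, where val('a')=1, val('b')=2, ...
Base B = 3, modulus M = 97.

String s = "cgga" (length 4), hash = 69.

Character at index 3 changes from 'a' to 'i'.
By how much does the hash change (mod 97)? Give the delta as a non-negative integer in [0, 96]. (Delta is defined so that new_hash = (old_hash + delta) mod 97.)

Answer: 8

Derivation:
Delta formula: (val(new) - val(old)) * B^(n-1-k) mod M
  val('i') - val('a') = 9 - 1 = 8
  B^(n-1-k) = 3^0 mod 97 = 1
  Delta = 8 * 1 mod 97 = 8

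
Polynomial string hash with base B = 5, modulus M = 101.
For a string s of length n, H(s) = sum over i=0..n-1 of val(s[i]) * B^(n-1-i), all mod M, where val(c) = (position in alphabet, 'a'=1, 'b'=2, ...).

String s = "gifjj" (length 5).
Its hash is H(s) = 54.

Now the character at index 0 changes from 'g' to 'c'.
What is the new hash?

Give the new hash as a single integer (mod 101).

Answer: 79

Derivation:
val('g') = 7, val('c') = 3
Position k = 0, exponent = n-1-k = 4
B^4 mod M = 5^4 mod 101 = 19
Delta = (3 - 7) * 19 mod 101 = 25
New hash = (54 + 25) mod 101 = 79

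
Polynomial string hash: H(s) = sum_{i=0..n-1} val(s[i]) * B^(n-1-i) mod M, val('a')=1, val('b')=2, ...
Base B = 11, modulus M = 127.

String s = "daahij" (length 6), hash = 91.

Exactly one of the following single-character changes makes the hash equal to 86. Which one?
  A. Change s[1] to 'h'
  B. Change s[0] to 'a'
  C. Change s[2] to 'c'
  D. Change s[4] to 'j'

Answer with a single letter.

Option A: s[1]='a'->'h', delta=(8-1)*11^4 mod 127 = 125, hash=91+125 mod 127 = 89
Option B: s[0]='d'->'a', delta=(1-4)*11^5 mod 127 = 82, hash=91+82 mod 127 = 46
Option C: s[2]='a'->'c', delta=(3-1)*11^3 mod 127 = 122, hash=91+122 mod 127 = 86 <-- target
Option D: s[4]='i'->'j', delta=(10-9)*11^1 mod 127 = 11, hash=91+11 mod 127 = 102

Answer: C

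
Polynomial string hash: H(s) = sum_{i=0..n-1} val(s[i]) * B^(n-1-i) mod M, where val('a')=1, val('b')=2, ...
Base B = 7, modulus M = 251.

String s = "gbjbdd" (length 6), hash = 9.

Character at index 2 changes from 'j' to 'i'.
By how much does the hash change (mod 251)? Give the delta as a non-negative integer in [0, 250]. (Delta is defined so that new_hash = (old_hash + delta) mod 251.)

Answer: 159

Derivation:
Delta formula: (val(new) - val(old)) * B^(n-1-k) mod M
  val('i') - val('j') = 9 - 10 = -1
  B^(n-1-k) = 7^3 mod 251 = 92
  Delta = -1 * 92 mod 251 = 159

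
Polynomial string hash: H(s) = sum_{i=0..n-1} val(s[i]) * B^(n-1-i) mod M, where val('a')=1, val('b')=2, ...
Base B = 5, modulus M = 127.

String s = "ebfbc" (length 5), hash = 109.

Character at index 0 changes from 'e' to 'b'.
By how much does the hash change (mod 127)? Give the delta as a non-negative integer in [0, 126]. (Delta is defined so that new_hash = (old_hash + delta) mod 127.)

Delta formula: (val(new) - val(old)) * B^(n-1-k) mod M
  val('b') - val('e') = 2 - 5 = -3
  B^(n-1-k) = 5^4 mod 127 = 117
  Delta = -3 * 117 mod 127 = 30

Answer: 30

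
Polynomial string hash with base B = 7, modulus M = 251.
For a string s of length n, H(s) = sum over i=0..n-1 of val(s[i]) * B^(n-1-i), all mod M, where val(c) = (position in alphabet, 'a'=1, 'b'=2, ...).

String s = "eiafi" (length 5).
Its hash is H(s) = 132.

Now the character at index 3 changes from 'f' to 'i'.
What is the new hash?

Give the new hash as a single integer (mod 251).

val('f') = 6, val('i') = 9
Position k = 3, exponent = n-1-k = 1
B^1 mod M = 7^1 mod 251 = 7
Delta = (9 - 6) * 7 mod 251 = 21
New hash = (132 + 21) mod 251 = 153

Answer: 153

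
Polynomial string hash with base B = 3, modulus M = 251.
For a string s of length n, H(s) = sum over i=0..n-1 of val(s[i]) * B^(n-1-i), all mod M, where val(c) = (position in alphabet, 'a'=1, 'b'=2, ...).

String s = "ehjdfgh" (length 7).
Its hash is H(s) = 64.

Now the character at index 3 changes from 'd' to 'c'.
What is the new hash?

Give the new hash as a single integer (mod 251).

Answer: 37

Derivation:
val('d') = 4, val('c') = 3
Position k = 3, exponent = n-1-k = 3
B^3 mod M = 3^3 mod 251 = 27
Delta = (3 - 4) * 27 mod 251 = 224
New hash = (64 + 224) mod 251 = 37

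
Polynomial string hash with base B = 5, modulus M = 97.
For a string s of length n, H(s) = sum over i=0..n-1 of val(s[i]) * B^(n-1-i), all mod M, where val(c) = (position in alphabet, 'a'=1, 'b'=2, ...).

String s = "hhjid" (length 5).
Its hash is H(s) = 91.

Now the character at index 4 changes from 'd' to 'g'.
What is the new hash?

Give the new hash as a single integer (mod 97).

Answer: 94

Derivation:
val('d') = 4, val('g') = 7
Position k = 4, exponent = n-1-k = 0
B^0 mod M = 5^0 mod 97 = 1
Delta = (7 - 4) * 1 mod 97 = 3
New hash = (91 + 3) mod 97 = 94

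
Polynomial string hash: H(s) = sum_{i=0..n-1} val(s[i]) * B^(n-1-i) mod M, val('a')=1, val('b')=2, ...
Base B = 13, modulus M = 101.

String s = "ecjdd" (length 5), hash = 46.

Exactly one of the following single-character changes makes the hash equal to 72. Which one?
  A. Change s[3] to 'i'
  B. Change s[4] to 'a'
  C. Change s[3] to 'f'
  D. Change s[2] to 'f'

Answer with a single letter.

Option A: s[3]='d'->'i', delta=(9-4)*13^1 mod 101 = 65, hash=46+65 mod 101 = 10
Option B: s[4]='d'->'a', delta=(1-4)*13^0 mod 101 = 98, hash=46+98 mod 101 = 43
Option C: s[3]='d'->'f', delta=(6-4)*13^1 mod 101 = 26, hash=46+26 mod 101 = 72 <-- target
Option D: s[2]='j'->'f', delta=(6-10)*13^2 mod 101 = 31, hash=46+31 mod 101 = 77

Answer: C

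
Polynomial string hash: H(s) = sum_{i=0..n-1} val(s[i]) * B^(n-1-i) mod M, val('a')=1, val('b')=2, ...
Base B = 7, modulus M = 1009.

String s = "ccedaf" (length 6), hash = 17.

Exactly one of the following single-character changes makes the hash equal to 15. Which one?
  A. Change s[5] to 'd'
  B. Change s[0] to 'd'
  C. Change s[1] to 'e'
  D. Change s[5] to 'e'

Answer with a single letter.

Answer: A

Derivation:
Option A: s[5]='f'->'d', delta=(4-6)*7^0 mod 1009 = 1007, hash=17+1007 mod 1009 = 15 <-- target
Option B: s[0]='c'->'d', delta=(4-3)*7^5 mod 1009 = 663, hash=17+663 mod 1009 = 680
Option C: s[1]='c'->'e', delta=(5-3)*7^4 mod 1009 = 766, hash=17+766 mod 1009 = 783
Option D: s[5]='f'->'e', delta=(5-6)*7^0 mod 1009 = 1008, hash=17+1008 mod 1009 = 16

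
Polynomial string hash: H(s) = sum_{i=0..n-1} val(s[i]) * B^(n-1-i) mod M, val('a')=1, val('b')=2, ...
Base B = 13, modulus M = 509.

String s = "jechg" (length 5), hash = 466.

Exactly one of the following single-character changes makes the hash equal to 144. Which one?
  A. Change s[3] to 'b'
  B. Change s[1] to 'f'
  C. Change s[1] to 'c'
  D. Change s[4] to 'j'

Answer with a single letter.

Option A: s[3]='h'->'b', delta=(2-8)*13^1 mod 509 = 431, hash=466+431 mod 509 = 388
Option B: s[1]='e'->'f', delta=(6-5)*13^3 mod 509 = 161, hash=466+161 mod 509 = 118
Option C: s[1]='e'->'c', delta=(3-5)*13^3 mod 509 = 187, hash=466+187 mod 509 = 144 <-- target
Option D: s[4]='g'->'j', delta=(10-7)*13^0 mod 509 = 3, hash=466+3 mod 509 = 469

Answer: C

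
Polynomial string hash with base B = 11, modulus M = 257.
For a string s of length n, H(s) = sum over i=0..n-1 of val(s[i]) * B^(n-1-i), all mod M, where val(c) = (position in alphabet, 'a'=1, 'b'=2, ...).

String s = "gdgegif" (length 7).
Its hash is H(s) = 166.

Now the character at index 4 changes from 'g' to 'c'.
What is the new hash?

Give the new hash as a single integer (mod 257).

val('g') = 7, val('c') = 3
Position k = 4, exponent = n-1-k = 2
B^2 mod M = 11^2 mod 257 = 121
Delta = (3 - 7) * 121 mod 257 = 30
New hash = (166 + 30) mod 257 = 196

Answer: 196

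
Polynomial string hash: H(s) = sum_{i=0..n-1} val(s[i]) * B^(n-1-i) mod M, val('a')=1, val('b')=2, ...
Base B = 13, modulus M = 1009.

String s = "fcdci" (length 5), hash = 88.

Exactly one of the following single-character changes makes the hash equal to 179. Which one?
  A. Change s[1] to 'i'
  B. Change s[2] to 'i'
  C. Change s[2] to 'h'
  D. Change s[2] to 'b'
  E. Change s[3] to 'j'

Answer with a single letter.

Answer: E

Derivation:
Option A: s[1]='c'->'i', delta=(9-3)*13^3 mod 1009 = 65, hash=88+65 mod 1009 = 153
Option B: s[2]='d'->'i', delta=(9-4)*13^2 mod 1009 = 845, hash=88+845 mod 1009 = 933
Option C: s[2]='d'->'h', delta=(8-4)*13^2 mod 1009 = 676, hash=88+676 mod 1009 = 764
Option D: s[2]='d'->'b', delta=(2-4)*13^2 mod 1009 = 671, hash=88+671 mod 1009 = 759
Option E: s[3]='c'->'j', delta=(10-3)*13^1 mod 1009 = 91, hash=88+91 mod 1009 = 179 <-- target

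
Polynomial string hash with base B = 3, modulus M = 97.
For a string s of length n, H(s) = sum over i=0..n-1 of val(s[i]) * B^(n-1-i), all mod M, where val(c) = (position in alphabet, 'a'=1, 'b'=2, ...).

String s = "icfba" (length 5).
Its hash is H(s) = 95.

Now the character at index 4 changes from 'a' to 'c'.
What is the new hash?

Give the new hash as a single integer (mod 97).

Answer: 0

Derivation:
val('a') = 1, val('c') = 3
Position k = 4, exponent = n-1-k = 0
B^0 mod M = 3^0 mod 97 = 1
Delta = (3 - 1) * 1 mod 97 = 2
New hash = (95 + 2) mod 97 = 0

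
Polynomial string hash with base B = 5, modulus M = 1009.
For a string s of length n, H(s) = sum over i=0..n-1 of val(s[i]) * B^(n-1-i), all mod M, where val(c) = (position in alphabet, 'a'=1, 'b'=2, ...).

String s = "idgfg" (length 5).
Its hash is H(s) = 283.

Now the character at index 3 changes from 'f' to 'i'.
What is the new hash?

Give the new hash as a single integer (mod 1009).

val('f') = 6, val('i') = 9
Position k = 3, exponent = n-1-k = 1
B^1 mod M = 5^1 mod 1009 = 5
Delta = (9 - 6) * 5 mod 1009 = 15
New hash = (283 + 15) mod 1009 = 298

Answer: 298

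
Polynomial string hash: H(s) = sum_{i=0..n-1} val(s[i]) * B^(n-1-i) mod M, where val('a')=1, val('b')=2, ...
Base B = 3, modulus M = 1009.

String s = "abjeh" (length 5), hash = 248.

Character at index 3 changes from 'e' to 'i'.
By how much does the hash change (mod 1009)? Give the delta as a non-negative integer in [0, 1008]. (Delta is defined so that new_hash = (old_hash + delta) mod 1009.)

Answer: 12

Derivation:
Delta formula: (val(new) - val(old)) * B^(n-1-k) mod M
  val('i') - val('e') = 9 - 5 = 4
  B^(n-1-k) = 3^1 mod 1009 = 3
  Delta = 4 * 3 mod 1009 = 12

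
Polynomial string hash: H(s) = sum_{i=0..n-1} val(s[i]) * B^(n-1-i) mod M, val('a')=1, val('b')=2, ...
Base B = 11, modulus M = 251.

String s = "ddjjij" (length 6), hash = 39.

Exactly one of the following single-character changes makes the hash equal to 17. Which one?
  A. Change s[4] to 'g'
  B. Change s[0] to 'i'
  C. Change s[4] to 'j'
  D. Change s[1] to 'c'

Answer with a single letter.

Answer: A

Derivation:
Option A: s[4]='i'->'g', delta=(7-9)*11^1 mod 251 = 229, hash=39+229 mod 251 = 17 <-- target
Option B: s[0]='d'->'i', delta=(9-4)*11^5 mod 251 = 47, hash=39+47 mod 251 = 86
Option C: s[4]='i'->'j', delta=(10-9)*11^1 mod 251 = 11, hash=39+11 mod 251 = 50
Option D: s[1]='d'->'c', delta=(3-4)*11^4 mod 251 = 168, hash=39+168 mod 251 = 207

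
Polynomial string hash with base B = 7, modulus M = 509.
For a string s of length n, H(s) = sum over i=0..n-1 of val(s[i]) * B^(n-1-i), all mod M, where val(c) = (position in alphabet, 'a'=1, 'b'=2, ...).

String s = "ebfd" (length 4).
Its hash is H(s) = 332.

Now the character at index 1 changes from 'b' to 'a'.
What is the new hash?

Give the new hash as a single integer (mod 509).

Answer: 283

Derivation:
val('b') = 2, val('a') = 1
Position k = 1, exponent = n-1-k = 2
B^2 mod M = 7^2 mod 509 = 49
Delta = (1 - 2) * 49 mod 509 = 460
New hash = (332 + 460) mod 509 = 283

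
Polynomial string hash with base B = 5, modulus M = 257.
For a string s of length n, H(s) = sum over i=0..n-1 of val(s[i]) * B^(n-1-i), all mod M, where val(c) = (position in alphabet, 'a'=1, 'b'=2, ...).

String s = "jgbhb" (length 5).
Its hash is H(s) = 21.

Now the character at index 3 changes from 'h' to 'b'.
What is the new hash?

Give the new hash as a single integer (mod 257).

val('h') = 8, val('b') = 2
Position k = 3, exponent = n-1-k = 1
B^1 mod M = 5^1 mod 257 = 5
Delta = (2 - 8) * 5 mod 257 = 227
New hash = (21 + 227) mod 257 = 248

Answer: 248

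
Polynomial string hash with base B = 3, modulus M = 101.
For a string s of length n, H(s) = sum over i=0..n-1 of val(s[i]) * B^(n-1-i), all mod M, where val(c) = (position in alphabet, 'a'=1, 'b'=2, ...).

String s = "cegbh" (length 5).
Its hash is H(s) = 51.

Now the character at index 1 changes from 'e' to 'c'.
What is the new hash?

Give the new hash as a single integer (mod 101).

val('e') = 5, val('c') = 3
Position k = 1, exponent = n-1-k = 3
B^3 mod M = 3^3 mod 101 = 27
Delta = (3 - 5) * 27 mod 101 = 47
New hash = (51 + 47) mod 101 = 98

Answer: 98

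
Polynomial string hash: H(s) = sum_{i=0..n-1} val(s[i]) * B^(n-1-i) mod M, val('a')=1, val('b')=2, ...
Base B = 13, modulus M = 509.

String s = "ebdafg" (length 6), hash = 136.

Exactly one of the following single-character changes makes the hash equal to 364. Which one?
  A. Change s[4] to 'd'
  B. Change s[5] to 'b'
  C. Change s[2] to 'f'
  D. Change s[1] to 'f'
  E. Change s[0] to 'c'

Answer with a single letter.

Answer: D

Derivation:
Option A: s[4]='f'->'d', delta=(4-6)*13^1 mod 509 = 483, hash=136+483 mod 509 = 110
Option B: s[5]='g'->'b', delta=(2-7)*13^0 mod 509 = 504, hash=136+504 mod 509 = 131
Option C: s[2]='d'->'f', delta=(6-4)*13^3 mod 509 = 322, hash=136+322 mod 509 = 458
Option D: s[1]='b'->'f', delta=(6-2)*13^4 mod 509 = 228, hash=136+228 mod 509 = 364 <-- target
Option E: s[0]='e'->'c', delta=(3-5)*13^5 mod 509 = 45, hash=136+45 mod 509 = 181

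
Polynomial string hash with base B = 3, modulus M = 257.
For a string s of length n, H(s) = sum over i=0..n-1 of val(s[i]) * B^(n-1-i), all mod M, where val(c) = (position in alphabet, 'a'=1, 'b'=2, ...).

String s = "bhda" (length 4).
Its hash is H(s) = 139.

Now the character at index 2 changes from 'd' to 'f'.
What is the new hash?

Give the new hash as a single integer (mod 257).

val('d') = 4, val('f') = 6
Position k = 2, exponent = n-1-k = 1
B^1 mod M = 3^1 mod 257 = 3
Delta = (6 - 4) * 3 mod 257 = 6
New hash = (139 + 6) mod 257 = 145

Answer: 145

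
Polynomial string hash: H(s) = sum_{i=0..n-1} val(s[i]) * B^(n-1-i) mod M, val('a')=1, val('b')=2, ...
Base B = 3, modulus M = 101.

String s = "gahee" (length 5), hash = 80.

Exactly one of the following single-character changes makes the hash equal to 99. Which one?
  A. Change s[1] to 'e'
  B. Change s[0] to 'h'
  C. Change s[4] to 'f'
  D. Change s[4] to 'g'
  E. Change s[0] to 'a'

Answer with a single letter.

Answer: E

Derivation:
Option A: s[1]='a'->'e', delta=(5-1)*3^3 mod 101 = 7, hash=80+7 mod 101 = 87
Option B: s[0]='g'->'h', delta=(8-7)*3^4 mod 101 = 81, hash=80+81 mod 101 = 60
Option C: s[4]='e'->'f', delta=(6-5)*3^0 mod 101 = 1, hash=80+1 mod 101 = 81
Option D: s[4]='e'->'g', delta=(7-5)*3^0 mod 101 = 2, hash=80+2 mod 101 = 82
Option E: s[0]='g'->'a', delta=(1-7)*3^4 mod 101 = 19, hash=80+19 mod 101 = 99 <-- target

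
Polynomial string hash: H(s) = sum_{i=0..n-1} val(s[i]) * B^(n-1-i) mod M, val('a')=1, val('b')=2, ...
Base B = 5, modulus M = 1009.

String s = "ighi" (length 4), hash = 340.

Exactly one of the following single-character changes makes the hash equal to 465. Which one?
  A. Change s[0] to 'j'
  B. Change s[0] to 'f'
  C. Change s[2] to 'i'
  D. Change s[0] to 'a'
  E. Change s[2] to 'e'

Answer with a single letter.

Answer: A

Derivation:
Option A: s[0]='i'->'j', delta=(10-9)*5^3 mod 1009 = 125, hash=340+125 mod 1009 = 465 <-- target
Option B: s[0]='i'->'f', delta=(6-9)*5^3 mod 1009 = 634, hash=340+634 mod 1009 = 974
Option C: s[2]='h'->'i', delta=(9-8)*5^1 mod 1009 = 5, hash=340+5 mod 1009 = 345
Option D: s[0]='i'->'a', delta=(1-9)*5^3 mod 1009 = 9, hash=340+9 mod 1009 = 349
Option E: s[2]='h'->'e', delta=(5-8)*5^1 mod 1009 = 994, hash=340+994 mod 1009 = 325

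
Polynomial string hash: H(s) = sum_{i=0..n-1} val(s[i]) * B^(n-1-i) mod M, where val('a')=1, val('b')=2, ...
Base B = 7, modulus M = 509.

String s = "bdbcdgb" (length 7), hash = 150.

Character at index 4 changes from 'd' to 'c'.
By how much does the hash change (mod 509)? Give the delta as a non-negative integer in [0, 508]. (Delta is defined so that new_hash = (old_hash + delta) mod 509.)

Delta formula: (val(new) - val(old)) * B^(n-1-k) mod M
  val('c') - val('d') = 3 - 4 = -1
  B^(n-1-k) = 7^2 mod 509 = 49
  Delta = -1 * 49 mod 509 = 460

Answer: 460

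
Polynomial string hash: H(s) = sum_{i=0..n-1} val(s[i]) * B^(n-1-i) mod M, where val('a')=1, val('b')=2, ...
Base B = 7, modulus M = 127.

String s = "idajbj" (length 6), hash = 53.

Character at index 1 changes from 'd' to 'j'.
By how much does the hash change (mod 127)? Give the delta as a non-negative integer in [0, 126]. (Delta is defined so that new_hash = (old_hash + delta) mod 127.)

Answer: 55

Derivation:
Delta formula: (val(new) - val(old)) * B^(n-1-k) mod M
  val('j') - val('d') = 10 - 4 = 6
  B^(n-1-k) = 7^4 mod 127 = 115
  Delta = 6 * 115 mod 127 = 55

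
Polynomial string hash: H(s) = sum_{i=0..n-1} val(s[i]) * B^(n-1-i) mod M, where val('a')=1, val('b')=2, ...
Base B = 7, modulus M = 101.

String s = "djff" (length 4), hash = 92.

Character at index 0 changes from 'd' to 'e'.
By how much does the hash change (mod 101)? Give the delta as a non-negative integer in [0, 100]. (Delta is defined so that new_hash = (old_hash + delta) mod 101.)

Answer: 40

Derivation:
Delta formula: (val(new) - val(old)) * B^(n-1-k) mod M
  val('e') - val('d') = 5 - 4 = 1
  B^(n-1-k) = 7^3 mod 101 = 40
  Delta = 1 * 40 mod 101 = 40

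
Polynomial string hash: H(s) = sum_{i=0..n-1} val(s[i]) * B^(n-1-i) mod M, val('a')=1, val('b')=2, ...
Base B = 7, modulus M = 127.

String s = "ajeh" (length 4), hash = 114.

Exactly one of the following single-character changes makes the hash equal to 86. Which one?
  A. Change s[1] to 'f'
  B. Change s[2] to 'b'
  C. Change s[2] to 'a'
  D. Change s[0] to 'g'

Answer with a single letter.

Option A: s[1]='j'->'f', delta=(6-10)*7^2 mod 127 = 58, hash=114+58 mod 127 = 45
Option B: s[2]='e'->'b', delta=(2-5)*7^1 mod 127 = 106, hash=114+106 mod 127 = 93
Option C: s[2]='e'->'a', delta=(1-5)*7^1 mod 127 = 99, hash=114+99 mod 127 = 86 <-- target
Option D: s[0]='a'->'g', delta=(7-1)*7^3 mod 127 = 26, hash=114+26 mod 127 = 13

Answer: C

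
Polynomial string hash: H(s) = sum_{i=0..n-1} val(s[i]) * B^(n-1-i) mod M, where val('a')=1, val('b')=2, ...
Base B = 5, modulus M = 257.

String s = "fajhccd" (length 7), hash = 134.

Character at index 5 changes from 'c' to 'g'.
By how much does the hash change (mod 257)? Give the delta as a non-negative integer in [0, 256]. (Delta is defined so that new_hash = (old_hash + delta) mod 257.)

Answer: 20

Derivation:
Delta formula: (val(new) - val(old)) * B^(n-1-k) mod M
  val('g') - val('c') = 7 - 3 = 4
  B^(n-1-k) = 5^1 mod 257 = 5
  Delta = 4 * 5 mod 257 = 20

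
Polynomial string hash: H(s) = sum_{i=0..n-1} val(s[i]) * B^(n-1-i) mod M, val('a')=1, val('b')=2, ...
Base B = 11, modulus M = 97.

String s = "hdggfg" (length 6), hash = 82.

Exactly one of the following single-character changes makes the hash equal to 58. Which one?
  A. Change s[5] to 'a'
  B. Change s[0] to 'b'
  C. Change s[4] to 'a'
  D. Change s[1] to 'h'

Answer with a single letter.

Answer: D

Derivation:
Option A: s[5]='g'->'a', delta=(1-7)*11^0 mod 97 = 91, hash=82+91 mod 97 = 76
Option B: s[0]='h'->'b', delta=(2-8)*11^5 mod 97 = 8, hash=82+8 mod 97 = 90
Option C: s[4]='f'->'a', delta=(1-6)*11^1 mod 97 = 42, hash=82+42 mod 97 = 27
Option D: s[1]='d'->'h', delta=(8-4)*11^4 mod 97 = 73, hash=82+73 mod 97 = 58 <-- target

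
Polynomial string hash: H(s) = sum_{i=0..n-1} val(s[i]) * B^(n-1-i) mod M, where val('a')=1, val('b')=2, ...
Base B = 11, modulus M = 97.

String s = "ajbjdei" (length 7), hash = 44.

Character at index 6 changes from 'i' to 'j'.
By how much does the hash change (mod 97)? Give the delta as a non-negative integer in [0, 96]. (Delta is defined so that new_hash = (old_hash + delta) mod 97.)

Delta formula: (val(new) - val(old)) * B^(n-1-k) mod M
  val('j') - val('i') = 10 - 9 = 1
  B^(n-1-k) = 11^0 mod 97 = 1
  Delta = 1 * 1 mod 97 = 1

Answer: 1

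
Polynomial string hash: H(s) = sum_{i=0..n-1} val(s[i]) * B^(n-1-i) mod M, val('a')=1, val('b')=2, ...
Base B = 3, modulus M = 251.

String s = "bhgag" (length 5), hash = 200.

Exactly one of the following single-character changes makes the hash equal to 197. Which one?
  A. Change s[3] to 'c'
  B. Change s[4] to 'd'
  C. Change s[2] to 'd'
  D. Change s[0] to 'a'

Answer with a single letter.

Answer: B

Derivation:
Option A: s[3]='a'->'c', delta=(3-1)*3^1 mod 251 = 6, hash=200+6 mod 251 = 206
Option B: s[4]='g'->'d', delta=(4-7)*3^0 mod 251 = 248, hash=200+248 mod 251 = 197 <-- target
Option C: s[2]='g'->'d', delta=(4-7)*3^2 mod 251 = 224, hash=200+224 mod 251 = 173
Option D: s[0]='b'->'a', delta=(1-2)*3^4 mod 251 = 170, hash=200+170 mod 251 = 119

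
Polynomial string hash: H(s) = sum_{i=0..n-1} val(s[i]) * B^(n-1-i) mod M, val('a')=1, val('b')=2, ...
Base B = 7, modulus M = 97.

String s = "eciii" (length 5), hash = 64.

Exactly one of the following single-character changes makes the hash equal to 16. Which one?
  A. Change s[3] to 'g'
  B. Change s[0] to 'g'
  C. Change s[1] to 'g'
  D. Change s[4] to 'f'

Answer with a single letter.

Answer: B

Derivation:
Option A: s[3]='i'->'g', delta=(7-9)*7^1 mod 97 = 83, hash=64+83 mod 97 = 50
Option B: s[0]='e'->'g', delta=(7-5)*7^4 mod 97 = 49, hash=64+49 mod 97 = 16 <-- target
Option C: s[1]='c'->'g', delta=(7-3)*7^3 mod 97 = 14, hash=64+14 mod 97 = 78
Option D: s[4]='i'->'f', delta=(6-9)*7^0 mod 97 = 94, hash=64+94 mod 97 = 61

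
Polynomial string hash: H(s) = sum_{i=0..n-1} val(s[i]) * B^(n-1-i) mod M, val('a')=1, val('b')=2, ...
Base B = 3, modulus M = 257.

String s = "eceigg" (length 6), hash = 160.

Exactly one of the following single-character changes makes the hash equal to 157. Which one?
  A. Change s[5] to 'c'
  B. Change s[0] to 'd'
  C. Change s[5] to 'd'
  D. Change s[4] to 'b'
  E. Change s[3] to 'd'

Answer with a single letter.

Answer: C

Derivation:
Option A: s[5]='g'->'c', delta=(3-7)*3^0 mod 257 = 253, hash=160+253 mod 257 = 156
Option B: s[0]='e'->'d', delta=(4-5)*3^5 mod 257 = 14, hash=160+14 mod 257 = 174
Option C: s[5]='g'->'d', delta=(4-7)*3^0 mod 257 = 254, hash=160+254 mod 257 = 157 <-- target
Option D: s[4]='g'->'b', delta=(2-7)*3^1 mod 257 = 242, hash=160+242 mod 257 = 145
Option E: s[3]='i'->'d', delta=(4-9)*3^2 mod 257 = 212, hash=160+212 mod 257 = 115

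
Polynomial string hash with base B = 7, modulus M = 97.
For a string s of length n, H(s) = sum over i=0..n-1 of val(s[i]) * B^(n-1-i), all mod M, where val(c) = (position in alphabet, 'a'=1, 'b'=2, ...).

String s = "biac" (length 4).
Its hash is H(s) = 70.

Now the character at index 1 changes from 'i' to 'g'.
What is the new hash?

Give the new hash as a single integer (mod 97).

Answer: 69

Derivation:
val('i') = 9, val('g') = 7
Position k = 1, exponent = n-1-k = 2
B^2 mod M = 7^2 mod 97 = 49
Delta = (7 - 9) * 49 mod 97 = 96
New hash = (70 + 96) mod 97 = 69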